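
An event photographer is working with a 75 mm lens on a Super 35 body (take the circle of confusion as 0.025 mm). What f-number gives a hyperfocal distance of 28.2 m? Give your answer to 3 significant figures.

f/8

Rearrange H = f²/(N·c) + f for N: N = f² / ((H − f)·c).
N = 75² / ((28200 − 75) × 0.025) = 5625 / 703.1 ≈ 8.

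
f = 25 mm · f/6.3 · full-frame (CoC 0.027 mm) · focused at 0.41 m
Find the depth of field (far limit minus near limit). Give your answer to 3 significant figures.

Hyperfocal distance H = f²/(N·c) + f = 25²/(6.3 × 0.027) + 25 = 625/0.1701 + 25 ≈ 3699.3 mm ≈ 3.699 m.
Near limit Dn = s·(H − f)/(H + s − 2f) = 410 × (3699.3 − 25) / (3699.3 + 410 − 2 × 25) = 410 × 3674.3 / 4059.3 ≈ 371.114 mm.
Far limit Df = s·(H − f)/(H − s) = 410 × (3699.3 − 25) / (3699.3 − 410) = 410 × 3674.3 / 3289.3 ≈ 457.989 mm.
Depth of field = Df − Dn = 457.989 − 371.114 ≈ 86.875 mm.

86.9 mm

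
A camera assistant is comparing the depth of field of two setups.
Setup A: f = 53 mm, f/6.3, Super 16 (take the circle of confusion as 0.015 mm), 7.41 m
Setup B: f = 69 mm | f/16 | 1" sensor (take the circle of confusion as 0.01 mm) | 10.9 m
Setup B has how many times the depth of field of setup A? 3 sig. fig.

2.34

Setup A: H = 53²/(6.3×0.015) + 53 ≈ 29777.9 mm; DoF = Df − Dn = 9847.2 − 5939.9 ≈ 3907.3 mm.
Setup B: H = 69²/(16×0.01) + 69 ≈ 29825.2 mm; DoF = Df − Dn = 17138.1 − 7991.3 ≈ 9146.8 mm.
Ratio = 9146.8 / 3907.3 ≈ 2.34.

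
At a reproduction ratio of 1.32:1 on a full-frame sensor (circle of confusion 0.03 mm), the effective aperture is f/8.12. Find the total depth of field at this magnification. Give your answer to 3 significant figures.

At magnification m, DoF ≈ 2·N_eff·c/m² = 2 × 8.12 × 0.03 / 1.32² = 0.4872 / 1.742 ≈ 0.28 mm.

0.280 mm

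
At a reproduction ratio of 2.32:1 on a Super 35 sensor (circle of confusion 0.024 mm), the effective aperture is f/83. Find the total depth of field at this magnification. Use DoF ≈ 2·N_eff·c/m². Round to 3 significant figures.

At magnification m, DoF ≈ 2·N_eff·c/m² = 2 × 83 × 0.024 / 2.32² = 3.984 / 5.382 ≈ 0.74 mm.

0.740 mm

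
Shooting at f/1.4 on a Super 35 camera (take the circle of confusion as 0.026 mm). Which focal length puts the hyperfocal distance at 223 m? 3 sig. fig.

From H = f²/(N·c) + f, with f ≪ H: f ≈ √(H·N·c) = √(223000 × 1.4 × 0.026) = √8117.2 ≈ 90.10 mm.
The +f correction barely moves this — solving exactly, f² + N·c·f − N·c·H = 0 ⇒ f = (−N·c + √((N·c)² + 4·N·c·H))/2 = (−0.0364 + √32469)/2 ≈ 90.077 mm, so f ≈ 90.1 mm.

90.1 mm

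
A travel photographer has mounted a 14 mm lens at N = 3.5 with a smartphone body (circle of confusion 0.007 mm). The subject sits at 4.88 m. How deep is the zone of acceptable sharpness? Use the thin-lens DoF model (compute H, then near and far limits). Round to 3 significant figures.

Hyperfocal distance H = f²/(N·c) + f = 14²/(3.5 × 0.007) + 14 = 196/0.0245 + 14 ≈ 8014.0 mm ≈ 8.014 m.
Near limit Dn = s·(H − f)/(H + s − 2f) = 4880 × (8014.0 − 14) / (8014.0 + 4880 − 2 × 14) = 4880 × 8000.0 / 12866.0 ≈ 3034.4 mm.
Far limit Df = s·(H − f)/(H − s) = 4880 × (8014.0 − 14) / (8014.0 − 4880) = 4880 × 8000.0 / 3134.0 ≈ 12456.9 mm.
Depth of field = Df − Dn = 12456.9 − 3034.4 ≈ 9422.5 mm ≈ 9.42 m.

9.42 m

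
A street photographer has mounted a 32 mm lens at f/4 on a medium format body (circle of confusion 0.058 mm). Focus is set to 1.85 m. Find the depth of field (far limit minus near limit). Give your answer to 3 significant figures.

Hyperfocal distance H = f²/(N·c) + f = 32²/(4 × 0.058) + 32 = 1024/0.232 + 32 ≈ 4445.8 mm ≈ 4.446 m.
Near limit Dn = s·(H − f)/(H + s − 2f) = 1850 × (4445.8 − 32) / (4445.8 + 1850 − 2 × 32) = 1850 × 4413.8 / 6231.8 ≈ 1310.3 mm.
Far limit Df = s·(H − f)/(H − s) = 1850 × (4445.8 − 32) / (4445.8 − 1850) = 1850 × 4413.8 / 2595.8 ≈ 3145.7 mm.
Depth of field = Df − Dn = 3145.7 − 1310.3 ≈ 1835.4 mm ≈ 1.84 m.

1.84 m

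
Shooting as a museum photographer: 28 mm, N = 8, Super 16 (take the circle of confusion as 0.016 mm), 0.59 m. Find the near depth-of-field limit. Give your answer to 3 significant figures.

0.540 m

Hyperfocal distance H = f²/(N·c) + f = 28²/(8 × 0.016) + 28 = 784/0.128 + 28 ≈ 6153.0 mm ≈ 6.153 m.
Near limit Dn = s·(H − f)/(H + s − 2f) = 590 × (6153.0 − 28) / (6153.0 + 590 − 2 × 28) = 590 × 6125.0 / 6687.0 ≈ 540.41 mm ≈ 0.540 m.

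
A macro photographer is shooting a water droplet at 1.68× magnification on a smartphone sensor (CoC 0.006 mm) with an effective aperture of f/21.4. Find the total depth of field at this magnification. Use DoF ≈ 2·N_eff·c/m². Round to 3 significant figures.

At magnification m, DoF ≈ 2·N_eff·c/m² = 2 × 21.4 × 0.006 / 1.68² = 0.2568 / 2.822 ≈ 0.091 mm.

0.0910 mm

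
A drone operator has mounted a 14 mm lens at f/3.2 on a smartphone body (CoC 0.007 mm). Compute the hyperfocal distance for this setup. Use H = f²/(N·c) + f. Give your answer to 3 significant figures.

8.76 m

Hyperfocal distance H = f²/(N·c) + f = 14²/(3.2 × 0.007) + 14 = 196/0.0224 + 14 ≈ 8764.0 mm ≈ 8.76 m.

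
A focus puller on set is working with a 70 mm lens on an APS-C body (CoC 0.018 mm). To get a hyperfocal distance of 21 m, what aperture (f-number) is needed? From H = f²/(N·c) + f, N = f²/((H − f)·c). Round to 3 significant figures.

f/13

Rearrange H = f²/(N·c) + f for N: N = f² / ((H − f)·c).
N = 70² / ((21000 − 70) × 0.018) = 4900 / 376.7 ≈ 13.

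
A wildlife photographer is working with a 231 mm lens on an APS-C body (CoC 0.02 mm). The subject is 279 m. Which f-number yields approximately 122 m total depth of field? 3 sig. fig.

Write h = H − f = f²/(N·c). The thin-lens limits are Dn = s·h/(h + (s−f)) and Df = s·h/(h − (s−f)), so DoF = Df − Dn = 2·s·(s−f)·h / (h² − (s−f)²).
That is a quadratic in h: DoF·h² − 2·s·(s−f)·h − DoF·(s−f)² = 0 ⇒ h = (s−f)·(s + √(s² + DoF²)) / DoF = 278769 × (279000 + √(279000² + 122000²)) / 122000 = 278769 × (279000 + 304508) / 122000 ≈ 1333311 mm.
Then N = f²/(c·h) = 231² / (0.02 × 1333311) = 53361 / 26666 ≈ 2.00.

f/2.00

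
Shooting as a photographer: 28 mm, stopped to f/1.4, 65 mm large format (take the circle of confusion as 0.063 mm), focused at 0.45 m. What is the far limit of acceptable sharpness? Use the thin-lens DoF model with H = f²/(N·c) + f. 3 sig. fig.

472 mm

Hyperfocal distance H = f²/(N·c) + f = 28²/(1.4 × 0.063) + 28 = 784/0.0882 + 28 ≈ 8916.9 mm ≈ 8.917 m.
Far limit Df = s·(H − f)/(H − s) = 450 × (8916.9 − 28) / (8916.9 − 450) = 450 × 8888.9 / 8466.9 ≈ 472.43 mm.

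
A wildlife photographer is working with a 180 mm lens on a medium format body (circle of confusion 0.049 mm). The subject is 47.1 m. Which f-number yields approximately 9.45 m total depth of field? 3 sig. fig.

Write h = H − f = f²/(N·c). The thin-lens limits are Dn = s·h/(h + (s−f)) and Df = s·h/(h − (s−f)), so DoF = Df − Dn = 2·s·(s−f)·h / (h² − (s−f)²).
That is a quadratic in h: DoF·h² − 2·s·(s−f)·h − DoF·(s−f)² = 0 ⇒ h = (s−f)·(s + √(s² + DoF²)) / DoF = 46920 × (47100 + √(47100² + 9450²)) / 9450 = 46920 × (47100 + 48038.7) / 9450 ≈ 472371 mm.
Then N = f²/(c·h) = 180² / (0.049 × 472371) = 32400 / 23146 ≈ 1.40.

f/1.40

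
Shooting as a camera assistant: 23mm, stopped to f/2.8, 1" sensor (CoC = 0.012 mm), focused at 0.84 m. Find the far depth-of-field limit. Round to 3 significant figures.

Hyperfocal distance H = f²/(N·c) + f = 23²/(2.8 × 0.012) + 23 = 529/0.0336 + 23 ≈ 15767.0 mm ≈ 15.77 m.
Far limit Df = s·(H − f)/(H − s) = 840 × (15767.0 − 23) / (15767.0 − 840) = 840 × 15744.0 / 14927.0 ≈ 885.98 mm ≈ 0.886 m.

0.886 m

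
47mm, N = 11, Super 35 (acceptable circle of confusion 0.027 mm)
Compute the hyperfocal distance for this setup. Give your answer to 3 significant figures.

Hyperfocal distance H = f²/(N·c) + f = 47²/(11 × 0.027) + 47 = 2209/0.297 + 47 ≈ 7484.7 mm ≈ 7.48 m.

7.48 m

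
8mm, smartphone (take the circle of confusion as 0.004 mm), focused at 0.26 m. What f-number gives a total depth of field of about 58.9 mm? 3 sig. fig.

f/7.10

Write h = H − f = f²/(N·c). The thin-lens limits are Dn = s·h/(h + (s−f)) and Df = s·h/(h − (s−f)), so DoF = Df − Dn = 2·s·(s−f)·h / (h² − (s−f)²).
That is a quadratic in h: DoF·h² − 2·s·(s−f)·h − DoF·(s−f)² = 0 ⇒ h = (s−f)·(s + √(s² + DoF²)) / DoF = 252 × (260 + √(260² + 58.9²)) / 58.9 = 252 × (260 + 266.588) / 58.9 ≈ 2253.0 mm.
Then N = f²/(c·h) = 8² / (0.004 × 2253.0) = 64 / 9.0119 ≈ 7.10.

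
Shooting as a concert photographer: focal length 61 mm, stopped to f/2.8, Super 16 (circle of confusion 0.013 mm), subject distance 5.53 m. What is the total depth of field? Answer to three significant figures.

Hyperfocal distance H = f²/(N·c) + f = 61²/(2.8 × 0.013) + 61 = 3721/0.0364 + 61 ≈ 102286.3 mm ≈ 102.3 m.
Near limit Dn = s·(H − f)/(H + s − 2f) = 5530 × (102286.3 − 61) / (102286.3 + 5530 − 2 × 61) = 5530 × 102225.3 / 107694.3 ≈ 5249.17 mm.
Far limit Df = s·(H − f)/(H − s) = 5530 × (102286.3 − 61) / (102286.3 − 5530) = 5530 × 102225.3 / 96756.3 ≈ 5842.57 mm.
Depth of field = Df − Dn = 5842.57 − 5249.17 ≈ 593.40 mm ≈ 0.593 m.

0.593 m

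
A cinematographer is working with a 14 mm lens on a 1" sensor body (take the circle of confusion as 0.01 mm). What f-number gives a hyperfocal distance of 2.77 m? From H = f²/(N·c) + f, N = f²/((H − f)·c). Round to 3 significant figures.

Rearrange H = f²/(N·c) + f for N: N = f² / ((H − f)·c).
N = 14² / ((2770 − 14) × 0.01) = 196 / 27.56 ≈ 7.11.

f/7.11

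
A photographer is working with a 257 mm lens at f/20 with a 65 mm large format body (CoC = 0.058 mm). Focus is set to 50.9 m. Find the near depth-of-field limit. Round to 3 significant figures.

26.9 m

Hyperfocal distance H = f²/(N·c) + f = 257²/(20 × 0.058) + 257 = 66049/1.16 + 257 ≈ 57195.8 mm ≈ 57.20 m.
Near limit Dn = s·(H − f)/(H + s − 2f) = 50900 × (57195.8 − 257) / (57195.8 + 50900 − 2 × 257) = 50900 × 56938.8 / 107581.8 ≈ 26939 mm ≈ 26.9 m.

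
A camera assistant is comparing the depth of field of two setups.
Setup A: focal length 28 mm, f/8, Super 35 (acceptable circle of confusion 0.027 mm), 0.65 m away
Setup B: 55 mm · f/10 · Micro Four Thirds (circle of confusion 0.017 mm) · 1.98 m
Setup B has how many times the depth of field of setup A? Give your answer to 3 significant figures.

1.89

Setup A: H = 28²/(8×0.027) + 28 ≈ 3657.6 mm; DoF = Df − Dn = 784.42 − 554.91 ≈ 229.51 mm.
Setup B: H = 55²/(10×0.017) + 55 ≈ 17849.1 mm; DoF = Df − Dn = 2220.18 − 1786.71 ≈ 433.47 mm.
Ratio = 433.47 / 229.51 ≈ 1.89.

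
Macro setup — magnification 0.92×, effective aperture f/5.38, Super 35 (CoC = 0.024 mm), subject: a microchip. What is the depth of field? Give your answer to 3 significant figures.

0.305 mm

At magnification m, DoF ≈ 2·N_eff·c/m² = 2 × 5.38 × 0.024 / 0.92² = 0.2582 / 0.8464 ≈ 0.305 mm.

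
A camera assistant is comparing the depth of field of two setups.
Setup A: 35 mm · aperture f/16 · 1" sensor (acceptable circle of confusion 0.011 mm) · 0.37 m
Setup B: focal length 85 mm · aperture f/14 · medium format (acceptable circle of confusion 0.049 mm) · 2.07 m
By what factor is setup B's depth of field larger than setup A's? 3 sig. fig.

Setup A: H = 35²/(16×0.011) + 35 ≈ 6995.2 mm; DoF = Df − Dn = 388.709 − 353.009 ≈ 35.700 mm.
Setup B: H = 85²/(14×0.049) + 85 ≈ 10617.1 mm; DoF = Df − Dn = 2550.74 − 1741.73 ≈ 809.01 mm.
Ratio = 809.01 / 35.700 ≈ 22.7.

22.7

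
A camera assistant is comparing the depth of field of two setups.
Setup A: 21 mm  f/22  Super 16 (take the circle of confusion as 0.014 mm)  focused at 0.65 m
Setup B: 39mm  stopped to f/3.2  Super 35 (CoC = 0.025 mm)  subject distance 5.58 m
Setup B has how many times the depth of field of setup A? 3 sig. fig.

Setup A: H = 21²/(22×0.014) + 21 ≈ 1452.8 mm; DoF = Df − Dn = 1159.27 − 451.61 ≈ 707.66 mm.
Setup B: H = 39²/(3.2×0.025) + 39 ≈ 19051.5 mm; DoF = Df − Dn = 7875.1 − 4320.8 ≈ 3554.3 mm.
Ratio = 3554.3 / 707.66 ≈ 5.02.

5.02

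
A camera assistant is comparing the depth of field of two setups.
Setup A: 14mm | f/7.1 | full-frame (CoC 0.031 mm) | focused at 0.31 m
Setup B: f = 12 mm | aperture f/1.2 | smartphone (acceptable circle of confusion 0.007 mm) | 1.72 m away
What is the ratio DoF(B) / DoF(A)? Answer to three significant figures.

1.49

Setup A: H = 14²/(7.1×0.031) + 14 ≈ 904.5 mm; DoF = Df − Dn = 464.35 − 232.66 ≈ 231.69 mm.
Setup B: H = 12²/(1.2×0.007) + 12 ≈ 17154.9 mm; DoF = Df − Dn = 1910.33 − 1564.16 ≈ 346.17 mm.
Ratio = 346.17 / 231.69 ≈ 1.49.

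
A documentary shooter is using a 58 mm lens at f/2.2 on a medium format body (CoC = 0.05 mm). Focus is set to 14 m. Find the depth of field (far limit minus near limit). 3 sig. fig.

Hyperfocal distance H = f²/(N·c) + f = 58²/(2.2 × 0.05) + 58 = 3364/0.11 + 58 ≈ 30639.8 mm ≈ 30.64 m.
Near limit Dn = s·(H − f)/(H + s − 2f) = 14000 × (30639.8 − 58) / (30639.8 + 14000 − 2 × 58) = 14000 × 30581.8 / 44523.8 ≈ 9616 mm.
Far limit Df = s·(H − f)/(H − s) = 14000 × (30639.8 − 58) / (30639.8 − 14000) = 14000 × 30581.8 / 16639.8 ≈ 25730 mm.
Depth of field = Df − Dn = 25730 − 9616 ≈ 16114 mm ≈ 16.1 m.

16.1 m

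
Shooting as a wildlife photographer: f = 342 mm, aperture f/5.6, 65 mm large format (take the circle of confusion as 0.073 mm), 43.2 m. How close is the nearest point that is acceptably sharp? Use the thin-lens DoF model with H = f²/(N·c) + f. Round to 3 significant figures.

37.6 m

Hyperfocal distance H = f²/(N·c) + f = 342²/(5.6 × 0.073) + 342 = 116964/0.4088 + 342 ≈ 286457.5 mm ≈ 286.5 m.
Near limit Dn = s·(H − f)/(H + s − 2f) = 43200 × (286457.5 − 342) / (286457.5 + 43200 − 2 × 342) = 43200 × 286115.5 / 328973.5 ≈ 37572 mm ≈ 37.6 m.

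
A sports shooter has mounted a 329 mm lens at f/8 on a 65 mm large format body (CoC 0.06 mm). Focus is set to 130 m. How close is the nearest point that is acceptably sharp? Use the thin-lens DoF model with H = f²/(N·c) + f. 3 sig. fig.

82.5 m

Hyperfocal distance H = f²/(N·c) + f = 329²/(8 × 0.06) + 329 = 108241/0.48 + 329 ≈ 225831.1 mm ≈ 225.8 m.
Near limit Dn = s·(H − f)/(H + s − 2f) = 130000 × (225831.1 − 329) / (225831.1 + 130000 − 2 × 329) = 130000 × 225502.1 / 355173.1 ≈ 82538 mm ≈ 82.5 m.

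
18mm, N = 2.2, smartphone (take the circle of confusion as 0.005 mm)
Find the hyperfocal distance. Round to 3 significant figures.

Hyperfocal distance H = f²/(N·c) + f = 18²/(2.2 × 0.005) + 18 = 324/0.011 + 18 ≈ 29472.5 mm ≈ 29.5 m.

29.5 m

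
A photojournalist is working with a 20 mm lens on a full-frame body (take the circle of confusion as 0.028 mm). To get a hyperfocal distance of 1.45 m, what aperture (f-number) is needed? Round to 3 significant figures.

f/9.99

Rearrange H = f²/(N·c) + f for N: N = f² / ((H − f)·c).
N = 20² / ((1450 − 20) × 0.028) = 400 / 40.04 ≈ 9.99.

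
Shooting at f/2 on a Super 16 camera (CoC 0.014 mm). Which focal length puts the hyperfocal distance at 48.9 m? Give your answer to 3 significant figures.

37.0 mm

From H = f²/(N·c) + f, with f ≪ H: f ≈ √(H·N·c) = √(48900 × 2 × 0.014) = √1369.2 ≈ 37.00 mm.
The +f correction barely moves this — solving exactly, f² + N·c·f − N·c·H = 0 ⇒ f = (−N·c + √((N·c)² + 4·N·c·H))/2 = (−0.028 + √5476.8)/2 ≈ 36.989 mm, so f ≈ 37.0 mm.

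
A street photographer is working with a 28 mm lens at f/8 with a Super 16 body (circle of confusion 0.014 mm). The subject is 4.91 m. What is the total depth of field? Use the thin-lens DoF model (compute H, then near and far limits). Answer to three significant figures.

13.3 m

Hyperfocal distance H = f²/(N·c) + f = 28²/(8 × 0.014) + 28 = 784/0.112 + 28 ≈ 7028.0 mm ≈ 7.028 m.
Near limit Dn = s·(H − f)/(H + s − 2f) = 4910 × (7028.0 − 28) / (7028.0 + 4910 − 2 × 28) = 4910 × 7000.0 / 11882.0 ≈ 2893 mm.
Far limit Df = s·(H − f)/(H − s) = 4910 × (7028.0 − 28) / (7028.0 − 4910) = 4910 × 7000.0 / 2118.0 ≈ 16228 mm.
Depth of field = Df − Dn = 16228 − 2893 ≈ 13335 mm ≈ 13.3 m.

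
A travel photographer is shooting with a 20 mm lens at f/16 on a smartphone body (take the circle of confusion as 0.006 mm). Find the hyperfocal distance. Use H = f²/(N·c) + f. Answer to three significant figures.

Hyperfocal distance H = f²/(N·c) + f = 20²/(16 × 0.006) + 20 = 400/0.096 + 20 ≈ 4186.7 mm ≈ 4.19 m.

4.19 m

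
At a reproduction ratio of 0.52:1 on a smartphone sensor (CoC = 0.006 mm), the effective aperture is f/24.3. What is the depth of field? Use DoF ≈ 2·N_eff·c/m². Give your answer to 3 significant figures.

At magnification m, DoF ≈ 2·N_eff·c/m² = 2 × 24.3 × 0.006 / 0.52² = 0.2916 / 0.2704 ≈ 1.08 mm.

1.08 mm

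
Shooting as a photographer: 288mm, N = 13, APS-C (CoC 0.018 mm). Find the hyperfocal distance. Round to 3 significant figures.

Hyperfocal distance H = f²/(N·c) + f = 288²/(13 × 0.018) + 288 = 82944/0.234 + 288 ≈ 354749.5 mm ≈ 355 m.

355 m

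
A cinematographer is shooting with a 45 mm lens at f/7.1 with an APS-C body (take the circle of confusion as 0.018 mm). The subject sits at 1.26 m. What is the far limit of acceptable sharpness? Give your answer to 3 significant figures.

Hyperfocal distance H = f²/(N·c) + f = 45²/(7.1 × 0.018) + 45 = 2025/0.1278 + 45 ≈ 15890.1 mm ≈ 15.89 m.
Far limit Df = s·(H − f)/(H − s) = 1260 × (15890.1 − 45) / (15890.1 − 1260) = 1260 × 15845.1 / 14630.1 ≈ 1364.6 mm ≈ 1.36 m.

1.36 m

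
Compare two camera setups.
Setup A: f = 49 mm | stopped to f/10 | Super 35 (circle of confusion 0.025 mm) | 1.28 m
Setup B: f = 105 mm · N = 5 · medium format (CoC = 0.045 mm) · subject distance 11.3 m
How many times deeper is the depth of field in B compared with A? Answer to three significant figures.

16.3

Setup A: H = 49²/(10×0.025) + 49 ≈ 9653.0 mm; DoF = Df − Dn = 1468.19 − 1134.57 ≈ 333.62 mm.
Setup B: H = 105²/(5×0.045) + 105 ≈ 49105.0 mm; DoF = Df − Dn = 14646.2 − 9198.4 ≈ 5447.8 mm.
Ratio = 5447.8 / 333.62 ≈ 16.3.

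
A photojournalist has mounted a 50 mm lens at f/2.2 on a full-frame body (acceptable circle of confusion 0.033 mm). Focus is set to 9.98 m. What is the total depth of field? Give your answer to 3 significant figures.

Hyperfocal distance H = f²/(N·c) + f = 50²/(2.2 × 0.033) + 50 = 2500/0.0726 + 50 ≈ 34485.3 mm ≈ 34.49 m.
Near limit Dn = s·(H − f)/(H + s − 2f) = 9980 × (34485.3 − 50) / (34485.3 + 9980 − 2 × 50) = 9980 × 34435.3 / 44365.3 ≈ 7746.2 mm.
Far limit Df = s·(H − f)/(H − s) = 9980 × (34485.3 − 50) / (34485.3 − 9980) = 9980 × 34435.3 / 24505.3 ≈ 14024.1 mm.
Depth of field = Df − Dn = 14024.1 − 7746.2 ≈ 6277.9 mm ≈ 6.28 m.

6.28 m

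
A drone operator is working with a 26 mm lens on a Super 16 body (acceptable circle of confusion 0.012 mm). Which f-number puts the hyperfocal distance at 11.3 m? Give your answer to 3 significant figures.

f/5

Rearrange H = f²/(N·c) + f for N: N = f² / ((H − f)·c).
N = 26² / ((11300 − 26) × 0.012) = 676 / 135.3 ≈ 5.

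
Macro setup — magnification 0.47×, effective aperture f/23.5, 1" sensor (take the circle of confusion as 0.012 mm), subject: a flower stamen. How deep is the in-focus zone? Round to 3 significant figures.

2.55 mm

At magnification m, DoF ≈ 2·N_eff·c/m² = 2 × 23.5 × 0.012 / 0.47² = 0.564 / 0.2209 ≈ 2.55 mm.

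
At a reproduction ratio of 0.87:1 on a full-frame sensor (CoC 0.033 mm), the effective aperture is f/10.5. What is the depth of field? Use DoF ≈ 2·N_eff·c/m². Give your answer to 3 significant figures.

At magnification m, DoF ≈ 2·N_eff·c/m² = 2 × 10.5 × 0.033 / 0.87² = 0.693 / 0.7569 ≈ 0.916 mm.

0.916 mm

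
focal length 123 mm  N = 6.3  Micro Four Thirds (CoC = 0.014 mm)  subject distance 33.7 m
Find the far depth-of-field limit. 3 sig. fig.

41.9 m

Hyperfocal distance H = f²/(N·c) + f = 123²/(6.3 × 0.014) + 123 = 15129/0.0882 + 123 ≈ 171653.6 mm ≈ 171.7 m.
Far limit Df = s·(H − f)/(H − s) = 33700 × (171653.6 − 123) / (171653.6 − 33700) = 33700 × 171530.6 / 137953.6 ≈ 41902 mm ≈ 41.9 m.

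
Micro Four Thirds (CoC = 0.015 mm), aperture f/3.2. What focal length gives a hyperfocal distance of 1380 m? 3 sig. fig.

From H = f²/(N·c) + f, with f ≪ H: f ≈ √(H·N·c) = √(1380000 × 3.2 × 0.015) = √66240 ≈ 257.4 mm.
The +f correction barely moves this — solving exactly, f² + N·c·f − N·c·H = 0 ⇒ f = (−N·c + √((N·c)² + 4·N·c·H))/2 = (−0.048 + √264960)/2 ≈ 257.35 mm, so f ≈ 257 mm.

257 mm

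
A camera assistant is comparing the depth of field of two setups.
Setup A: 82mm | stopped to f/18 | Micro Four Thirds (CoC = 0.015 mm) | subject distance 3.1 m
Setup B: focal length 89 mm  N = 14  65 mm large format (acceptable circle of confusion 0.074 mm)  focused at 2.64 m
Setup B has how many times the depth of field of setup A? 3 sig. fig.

Setup A: H = 82²/(18×0.015) + 82 ≈ 24985.7 mm; DoF = Df − Dn = 3527.48 − 2764.93 ≈ 762.55 mm.
Setup B: H = 89²/(14×0.074) + 89 ≈ 7734.8 mm; DoF = Df − Dn = 3961.9 − 1979.5 ≈ 1982.4 mm.
Ratio = 1982.4 / 762.55 ≈ 2.60.

2.60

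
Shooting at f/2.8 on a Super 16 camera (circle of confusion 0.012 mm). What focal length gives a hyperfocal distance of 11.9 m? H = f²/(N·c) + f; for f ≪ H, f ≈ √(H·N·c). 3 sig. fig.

From H = f²/(N·c) + f, with f ≪ H: f ≈ √(H·N·c) = √(11900 × 2.8 × 0.012) = √399.84 ≈ 20.00 mm.
The +f correction barely moves this — solving exactly, f² + N·c·f − N·c·H = 0 ⇒ f = (−N·c + √((N·c)² + 4·N·c·H))/2 = (−0.0336 + √1599.4)/2 ≈ 19.979 mm, so f ≈ 20.0 mm.

20.0 mm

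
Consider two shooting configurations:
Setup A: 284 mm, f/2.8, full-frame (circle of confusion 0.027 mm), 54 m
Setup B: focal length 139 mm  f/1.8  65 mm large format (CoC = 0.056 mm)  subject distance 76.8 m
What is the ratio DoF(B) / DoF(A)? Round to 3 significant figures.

Setup A: H = 284²/(2.8×0.027) + 284 ≈ 1067162.3 mm; DoF = Df − Dn = 56863.0 − 51411.5 ≈ 5451.5 mm.
Setup B: H = 139²/(1.8×0.056) + 139 ≈ 191815.6 mm; DoF = Df − Dn = 127989 − 54859 ≈ 73130 mm.
Ratio = 73130 / 5451.5 ≈ 13.4.

13.4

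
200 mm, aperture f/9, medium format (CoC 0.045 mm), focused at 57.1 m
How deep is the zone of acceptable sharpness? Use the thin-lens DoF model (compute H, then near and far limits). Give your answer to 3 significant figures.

Hyperfocal distance H = f²/(N·c) + f = 200²/(9 × 0.045) + 200 = 40000/0.405 + 200 ≈ 98965.4 mm ≈ 98.97 m.
Near limit Dn = s·(H − f)/(H + s − 2f) = 57100 × (98965.4 − 200) / (98965.4 + 57100 − 2 × 200) = 57100 × 98765.4 / 155665.4 ≈ 36228 mm.
Far limit Df = s·(H − f)/(H − s) = 57100 × (98965.4 − 200) / (98965.4 − 57100) = 57100 × 98765.4 / 41865.4 ≈ 134706 mm.
Depth of field = Df − Dn = 134706 − 36228 ≈ 98478 mm ≈ 98.5 m.

98.5 m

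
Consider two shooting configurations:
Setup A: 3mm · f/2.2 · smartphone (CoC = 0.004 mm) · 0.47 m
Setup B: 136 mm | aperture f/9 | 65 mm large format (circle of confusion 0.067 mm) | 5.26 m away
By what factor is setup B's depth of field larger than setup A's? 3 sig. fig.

Setup A: H = 3²/(2.2×0.004) + 3 ≈ 1025.7 mm; DoF = Df − Dn = 864.96 − 322.66 ≈ 542.30 mm.
Setup B: H = 136²/(9×0.067) + 136 ≈ 30809.3 mm; DoF = Df − Dn = 6314.9 − 4507.1 ≈ 1807.8 mm.
Ratio = 1807.8 / 542.30 ≈ 3.33.

3.33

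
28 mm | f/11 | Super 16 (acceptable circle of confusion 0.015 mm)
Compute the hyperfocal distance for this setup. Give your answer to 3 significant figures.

4.78 m

Hyperfocal distance H = f²/(N·c) + f = 28²/(11 × 0.015) + 28 = 784/0.165 + 28 ≈ 4779.5 mm ≈ 4.78 m.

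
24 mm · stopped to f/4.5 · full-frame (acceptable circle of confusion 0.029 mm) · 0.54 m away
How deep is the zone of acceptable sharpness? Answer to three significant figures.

128 mm

Hyperfocal distance H = f²/(N·c) + f = 24²/(4.5 × 0.029) + 24 = 576/0.1305 + 24 ≈ 4437.8 mm ≈ 4.438 m.
Near limit Dn = s·(H − f)/(H + s − 2f) = 540 × (4437.8 − 24) / (4437.8 + 540 − 2 × 24) = 540 × 4413.8 / 4929.8 ≈ 483.48 mm.
Far limit Df = s·(H − f)/(H − s) = 540 × (4437.8 − 24) / (4437.8 − 540) = 540 × 4413.8 / 3897.8 ≈ 611.49 mm.
Depth of field = Df − Dn = 611.49 − 483.48 ≈ 128.01 mm.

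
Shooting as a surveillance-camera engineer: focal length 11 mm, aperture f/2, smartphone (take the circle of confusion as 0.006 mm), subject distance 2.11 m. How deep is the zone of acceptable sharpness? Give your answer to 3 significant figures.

0.918 m

Hyperfocal distance H = f²/(N·c) + f = 11²/(2 × 0.006) + 11 = 121/0.012 + 11 ≈ 10094.3 mm ≈ 10.09 m.
Near limit Dn = s·(H − f)/(H + s − 2f) = 2110 × (10094.3 − 11) / (10094.3 + 2110 − 2 × 11) = 2110 × 10083.3 / 12182.3 ≈ 1746.45 mm.
Far limit Df = s·(H − f)/(H − s) = 2110 × (10094.3 − 11) / (10094.3 − 2110) = 2110 × 10083.3 / 7984.3 ≈ 2664.70 mm.
Depth of field = Df − Dn = 2664.70 − 1746.45 ≈ 918.25 mm ≈ 0.918 m.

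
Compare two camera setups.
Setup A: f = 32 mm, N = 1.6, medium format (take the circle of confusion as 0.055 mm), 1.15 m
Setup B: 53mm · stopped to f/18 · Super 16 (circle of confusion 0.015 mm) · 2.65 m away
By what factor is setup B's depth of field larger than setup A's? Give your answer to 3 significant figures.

6.33

Setup A: H = 32²/(1.6×0.055) + 32 ≈ 11668.4 mm; DoF = Df − Dn = 1272.23 − 1049.20 ≈ 223.03 mm.
Setup B: H = 53²/(18×0.015) + 53 ≈ 10456.7 mm; DoF = Df − Dn = 3531.6 − 2120.6 ≈ 1411.0 mm.
Ratio = 1411.0 / 223.03 ≈ 6.33.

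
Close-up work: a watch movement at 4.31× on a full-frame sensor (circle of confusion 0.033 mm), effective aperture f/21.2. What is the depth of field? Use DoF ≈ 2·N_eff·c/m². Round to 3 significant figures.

0.0753 mm

At magnification m, DoF ≈ 2·N_eff·c/m² = 2 × 21.2 × 0.033 / 4.31² = 1.399 / 18.58 ≈ 0.0753 mm.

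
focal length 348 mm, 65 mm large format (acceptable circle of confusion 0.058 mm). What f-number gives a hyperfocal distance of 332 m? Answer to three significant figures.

Rearrange H = f²/(N·c) + f for N: N = f² / ((H − f)·c).
N = 348² / ((332000 − 348) × 0.058) = 121104 / 19236 ≈ 6.30.

f/6.30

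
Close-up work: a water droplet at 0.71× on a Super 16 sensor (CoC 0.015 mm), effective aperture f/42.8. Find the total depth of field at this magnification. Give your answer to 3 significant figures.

At magnification m, DoF ≈ 2·N_eff·c/m² = 2 × 42.8 × 0.015 / 0.71² = 1.284 / 0.5041 ≈ 2.55 mm.

2.55 mm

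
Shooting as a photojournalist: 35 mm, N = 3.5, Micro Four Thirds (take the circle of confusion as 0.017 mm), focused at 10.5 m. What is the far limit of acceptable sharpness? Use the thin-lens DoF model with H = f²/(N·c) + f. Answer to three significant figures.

21.4 m

Hyperfocal distance H = f²/(N·c) + f = 35²/(3.5 × 0.017) + 35 = 1225/0.0595 + 35 ≈ 20623.2 mm ≈ 20.62 m.
Far limit Df = s·(H − f)/(H − s) = 10500 × (20623.2 − 35) / (20623.2 − 10500) = 10500 × 20588.2 / 10123.2 ≈ 21354 mm ≈ 21.4 m.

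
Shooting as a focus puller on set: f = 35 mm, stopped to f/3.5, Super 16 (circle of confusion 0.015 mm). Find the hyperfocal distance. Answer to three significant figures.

23.4 m

Hyperfocal distance H = f²/(N·c) + f = 35²/(3.5 × 0.015) + 35 = 1225/0.0525 + 35 ≈ 23368.3 mm ≈ 23.4 m.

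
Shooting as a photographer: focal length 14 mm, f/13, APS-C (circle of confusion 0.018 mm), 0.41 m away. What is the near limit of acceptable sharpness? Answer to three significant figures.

Hyperfocal distance H = f²/(N·c) + f = 14²/(13 × 0.018) + 14 = 196/0.234 + 14 ≈ 851.6 mm ≈ 0.852 m.
Near limit Dn = s·(H − f)/(H + s − 2f) = 410 × (851.6 − 14) / (851.6 + 410 − 2 × 14) = 410 × 837.6 / 1233.6 ≈ 278.39 mm.

278 mm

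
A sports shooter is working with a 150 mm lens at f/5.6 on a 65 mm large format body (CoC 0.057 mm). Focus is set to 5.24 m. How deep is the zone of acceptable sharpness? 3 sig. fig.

0.761 m

Hyperfocal distance H = f²/(N·c) + f = 150²/(5.6 × 0.057) + 150 = 22500/0.3192 + 150 ≈ 70638.7 mm ≈ 70.64 m.
Near limit Dn = s·(H − f)/(H + s − 2f) = 5240 × (70638.7 − 150) / (70638.7 + 5240 − 2 × 150) = 5240 × 70488.7 / 75578.7 ≈ 4887.10 mm.
Far limit Df = s·(H − f)/(H − s) = 5240 × (70638.7 − 150) / (70638.7 − 5240) = 5240 × 70488.7 / 65398.7 ≈ 5647.83 mm.
Depth of field = Df − Dn = 5647.83 − 4887.10 ≈ 760.73 mm ≈ 0.761 m.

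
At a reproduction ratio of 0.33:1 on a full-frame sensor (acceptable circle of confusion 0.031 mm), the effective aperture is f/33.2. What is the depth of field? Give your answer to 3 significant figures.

18.9 mm

At magnification m, DoF ≈ 2·N_eff·c/m² = 2 × 33.2 × 0.031 / 0.33² = 2.058 / 0.1089 ≈ 18.9 mm.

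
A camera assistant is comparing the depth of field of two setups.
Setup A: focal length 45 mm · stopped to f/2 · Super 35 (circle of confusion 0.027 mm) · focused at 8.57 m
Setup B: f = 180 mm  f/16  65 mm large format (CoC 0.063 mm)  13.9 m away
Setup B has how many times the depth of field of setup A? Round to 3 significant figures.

3.53

Setup A: H = 45²/(2×0.027) + 45 ≈ 37545.0 mm; DoF = Df − Dn = 11091.5 − 6982.6 ≈ 4108.9 mm.
Setup B: H = 180²/(16×0.063) + 180 ≈ 32322.9 mm; DoF = Df − Dn = 24252 − 9742 ≈ 14510 mm.
Ratio = 14510 / 4108.9 ≈ 3.53.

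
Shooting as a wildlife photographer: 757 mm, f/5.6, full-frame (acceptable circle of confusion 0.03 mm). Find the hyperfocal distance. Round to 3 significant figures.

Hyperfocal distance H = f²/(N·c) + f = 757²/(5.6 × 0.03) + 757 = 573049/0.168 + 757 ≈ 3411763.0 mm ≈ 3410 m.

3410 m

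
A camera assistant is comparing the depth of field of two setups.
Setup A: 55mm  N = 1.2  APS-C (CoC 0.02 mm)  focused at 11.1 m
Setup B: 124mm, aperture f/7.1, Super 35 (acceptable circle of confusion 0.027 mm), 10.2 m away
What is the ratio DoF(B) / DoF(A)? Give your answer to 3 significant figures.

Setup A: H = 55²/(1.2×0.02) + 55 ≈ 126096.7 mm; DoF = Df − Dn = 12166.1 − 10205.7 ≈ 1960.4 mm.
Setup B: H = 124²/(7.1×0.027) + 124 ≈ 80332.7 mm; DoF = Df − Dn = 11665.4 − 9061.7 ≈ 2603.7 mm.
Ratio = 2603.7 / 1960.4 ≈ 1.33.

1.33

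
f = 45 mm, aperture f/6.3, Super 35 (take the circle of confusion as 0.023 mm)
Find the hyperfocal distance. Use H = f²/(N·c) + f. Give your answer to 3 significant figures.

Hyperfocal distance H = f²/(N·c) + f = 45²/(6.3 × 0.023) + 45 = 2025/0.1449 + 45 ≈ 14020.2 mm ≈ 14.0 m.

14.0 m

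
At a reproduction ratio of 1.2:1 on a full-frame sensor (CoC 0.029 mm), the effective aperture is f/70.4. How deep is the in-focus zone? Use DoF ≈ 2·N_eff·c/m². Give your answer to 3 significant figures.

2.84 mm

At magnification m, DoF ≈ 2·N_eff·c/m² = 2 × 70.4 × 0.029 / 1.2² = 4.083 / 1.44 ≈ 2.84 mm.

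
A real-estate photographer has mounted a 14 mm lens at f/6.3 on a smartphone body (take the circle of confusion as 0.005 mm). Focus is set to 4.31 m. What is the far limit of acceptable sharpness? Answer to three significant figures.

13.9 m

Hyperfocal distance H = f²/(N·c) + f = 14²/(6.3 × 0.005) + 14 = 196/0.0315 + 14 ≈ 6236.2 mm ≈ 6.236 m.
Far limit Df = s·(H − f)/(H − s) = 4310 × (6236.2 − 14) / (6236.2 − 4310) = 4310 × 6222.2 / 1926.2 ≈ 13922 mm ≈ 13.9 m.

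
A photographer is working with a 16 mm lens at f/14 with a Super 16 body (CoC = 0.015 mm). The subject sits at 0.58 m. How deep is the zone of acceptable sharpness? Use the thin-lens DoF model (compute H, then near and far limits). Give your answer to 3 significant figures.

Hyperfocal distance H = f²/(N·c) + f = 16²/(14 × 0.015) + 16 = 256/0.21 + 16 ≈ 1235.0 mm ≈ 1.235 m.
Near limit Dn = s·(H − f)/(H + s − 2f) = 580 × (1235.0 − 16) / (1235.0 + 580 − 2 × 16) = 580 × 1219.0 / 1783.0 ≈ 396.54 mm.
Far limit Df = s·(H − f)/(H − s) = 580 × (1235.0 − 16) / (1235.0 − 580) = 580 × 1219.0 / 655.0 ≈ 1079.38 mm.
Depth of field = Df − Dn = 1079.38 − 396.54 ≈ 682.84 mm ≈ 0.683 m.

0.683 m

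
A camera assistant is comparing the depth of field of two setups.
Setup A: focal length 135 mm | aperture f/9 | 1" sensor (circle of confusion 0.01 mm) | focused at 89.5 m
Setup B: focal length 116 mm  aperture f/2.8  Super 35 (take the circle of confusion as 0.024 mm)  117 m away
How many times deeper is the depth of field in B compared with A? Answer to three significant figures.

Setup A: H = 135²/(9×0.01) + 135 ≈ 202635.0 mm; DoF = Df − Dn = 160196 − 62096 ≈ 98100 mm.
Setup B: H = 116²/(2.8×0.024) + 116 ≈ 200354.1 mm; DoF = Df − Dn = 281064 − 73876 ≈ 207188 mm.
Ratio = 207188 / 98100 ≈ 2.11.

2.11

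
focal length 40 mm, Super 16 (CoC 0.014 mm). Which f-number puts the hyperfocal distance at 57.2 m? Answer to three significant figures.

f/2.00

Rearrange H = f²/(N·c) + f for N: N = f² / ((H − f)·c).
N = 40² / ((57200 − 40) × 0.014) = 1600 / 800.2 ≈ 2.00.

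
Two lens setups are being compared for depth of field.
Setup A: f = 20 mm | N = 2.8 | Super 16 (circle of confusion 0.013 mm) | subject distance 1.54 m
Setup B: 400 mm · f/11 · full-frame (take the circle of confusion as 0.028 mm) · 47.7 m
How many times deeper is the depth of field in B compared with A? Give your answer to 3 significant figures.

Setup A: H = 20²/(2.8×0.013) + 20 ≈ 11009.0 mm; DoF = Df − Dn = 1787.21 − 1352.87 ≈ 434.34 mm.
Setup B: H = 400²/(11×0.028) + 400 ≈ 519880.5 mm; DoF = Df − Dn = 52478.3 − 43719.3 ≈ 8759.0 mm.
Ratio = 8759.0 / 434.34 ≈ 20.2.

20.2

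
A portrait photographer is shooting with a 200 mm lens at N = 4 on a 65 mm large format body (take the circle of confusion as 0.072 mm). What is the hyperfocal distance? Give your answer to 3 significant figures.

139 m

Hyperfocal distance H = f²/(N·c) + f = 200²/(4 × 0.072) + 200 = 40000/0.288 + 200 ≈ 139088.9 mm ≈ 139 m.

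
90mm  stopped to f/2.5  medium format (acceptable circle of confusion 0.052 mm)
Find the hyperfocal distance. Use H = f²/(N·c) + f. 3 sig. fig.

62.4 m

Hyperfocal distance H = f²/(N·c) + f = 90²/(2.5 × 0.052) + 90 = 8100/0.13 + 90 ≈ 62397.7 mm ≈ 62.4 m.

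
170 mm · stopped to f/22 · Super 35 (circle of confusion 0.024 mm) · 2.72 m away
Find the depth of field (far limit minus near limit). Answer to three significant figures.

254 mm

Hyperfocal distance H = f²/(N·c) + f = 170²/(22 × 0.024) + 170 = 28900/0.528 + 170 ≈ 54904.8 mm ≈ 54.90 m.
Near limit Dn = s·(H − f)/(H + s − 2f) = 2720 × (54904.8 − 170) / (54904.8 + 2720 − 2 × 170) = 2720 × 54734.8 / 57284.8 ≈ 2598.92 mm.
Far limit Df = s·(H − f)/(H − s) = 2720 × (54904.8 − 170) / (54904.8 − 2720) = 2720 × 54734.8 / 52184.8 ≈ 2852.91 mm.
Depth of field = Df − Dn = 2852.91 − 2598.92 ≈ 253.99 mm.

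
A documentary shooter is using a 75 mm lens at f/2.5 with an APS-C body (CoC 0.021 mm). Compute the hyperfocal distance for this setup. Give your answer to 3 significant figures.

Hyperfocal distance H = f²/(N·c) + f = 75²/(2.5 × 0.021) + 75 = 5625/0.0525 + 75 ≈ 107217.9 mm ≈ 107 m.

107 m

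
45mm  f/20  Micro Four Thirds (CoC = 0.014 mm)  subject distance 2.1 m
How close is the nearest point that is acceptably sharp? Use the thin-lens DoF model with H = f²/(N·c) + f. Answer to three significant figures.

1.64 m

Hyperfocal distance H = f²/(N·c) + f = 45²/(20 × 0.014) + 45 = 2025/0.28 + 45 ≈ 7277.1 mm ≈ 7.277 m.
Near limit Dn = s·(H − f)/(H + s − 2f) = 2100 × (7277.1 − 45) / (7277.1 + 2100 − 2 × 45) = 2100 × 7232.1 / 9287.1 ≈ 1635.3 mm ≈ 1.64 m.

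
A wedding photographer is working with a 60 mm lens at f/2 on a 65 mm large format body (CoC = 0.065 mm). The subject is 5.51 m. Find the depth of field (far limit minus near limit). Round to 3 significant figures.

2.26 m

Hyperfocal distance H = f²/(N·c) + f = 60²/(2 × 0.065) + 60 = 3600/0.13 + 60 ≈ 27752.3 mm ≈ 27.75 m.
Near limit Dn = s·(H − f)/(H + s − 2f) = 5510 × (27752.3 − 60) / (27752.3 + 5510 − 2 × 60) = 5510 × 27692.3 / 33142.3 ≈ 4603.9 mm.
Far limit Df = s·(H − f)/(H − s) = 5510 × (27752.3 − 60) / (27752.3 − 5510) = 5510 × 27692.3 / 22242.3 ≈ 6860.1 mm.
Depth of field = Df − Dn = 6860.1 − 4603.9 ≈ 2256.2 mm ≈ 2.26 m.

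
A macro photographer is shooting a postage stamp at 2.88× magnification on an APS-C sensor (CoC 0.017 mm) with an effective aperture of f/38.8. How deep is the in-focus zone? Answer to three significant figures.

0.159 mm

At magnification m, DoF ≈ 2·N_eff·c/m² = 2 × 38.8 × 0.017 / 2.88² = 1.319 / 8.294 ≈ 0.159 mm.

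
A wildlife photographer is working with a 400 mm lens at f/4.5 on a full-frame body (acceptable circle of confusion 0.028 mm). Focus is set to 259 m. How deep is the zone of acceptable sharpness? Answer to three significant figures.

Hyperfocal distance H = f²/(N·c) + f = 400²/(4.5 × 0.028) + 400 = 160000/0.126 + 400 ≈ 1270241.3 mm ≈ 1270 m.
Near limit Dn = s·(H − f)/(H + s − 2f) = 259000 × (1270241.3 − 400) / (1270241.3 + 259000 − 2 × 400) = 259000 × 1269841.3 / 1528441.3 ≈ 215179 mm.
Far limit Df = s·(H − f)/(H − s) = 259000 × (1270241.3 − 400) / (1270241.3 − 259000) = 259000 × 1269841.3 / 1011241.3 ≈ 325233 mm.
Depth of field = Df − Dn = 325233 − 215179 ≈ 110054 mm ≈ 110 m.

110 m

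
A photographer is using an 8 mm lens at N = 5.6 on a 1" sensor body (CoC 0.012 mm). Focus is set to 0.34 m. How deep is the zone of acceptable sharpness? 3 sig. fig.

270 mm

Hyperfocal distance H = f²/(N·c) + f = 8²/(5.6 × 0.012) + 8 = 64/0.0672 + 8 ≈ 960.4 mm ≈ 0.960 m.
Near limit Dn = s·(H − f)/(H + s − 2f) = 340 × (960.4 − 8) / (960.4 + 340 − 2 × 8) = 340 × 952.4 / 1284.4 ≈ 252.11 mm.
Far limit Df = s·(H − f)/(H − s) = 340 × (960.4 − 8) / (960.4 − 340) = 340 × 952.4 / 620.4 ≈ 521.95 mm.
Depth of field = Df − Dn = 521.95 − 252.11 ≈ 269.84 mm.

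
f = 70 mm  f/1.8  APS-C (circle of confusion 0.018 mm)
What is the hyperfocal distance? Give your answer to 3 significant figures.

Hyperfocal distance H = f²/(N·c) + f = 70²/(1.8 × 0.018) + 70 = 4900/0.0324 + 70 ≈ 151304.6 mm ≈ 151 m.

151 m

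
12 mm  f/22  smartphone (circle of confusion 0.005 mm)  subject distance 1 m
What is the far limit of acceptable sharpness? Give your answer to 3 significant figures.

Hyperfocal distance H = f²/(N·c) + f = 12²/(22 × 0.005) + 12 = 144/0.11 + 12 ≈ 1321.1 mm ≈ 1.321 m.
Far limit Df = s·(H − f)/(H − s) = 1000 × (1321.1 − 12) / (1321.1 − 1000) = 1000 × 1309.1 / 321.1 ≈ 4077.0 mm ≈ 4.08 m.

4.08 m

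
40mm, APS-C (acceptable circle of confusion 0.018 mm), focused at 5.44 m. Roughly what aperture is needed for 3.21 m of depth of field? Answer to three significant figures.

Write h = H − f = f²/(N·c). The thin-lens limits are Dn = s·h/(h + (s−f)) and Df = s·h/(h − (s−f)), so DoF = Df − Dn = 2·s·(s−f)·h / (h² − (s−f)²).
That is a quadratic in h: DoF·h² − 2·s·(s−f)·h − DoF·(s−f)² = 0 ⇒ h = (s−f)·(s + √(s² + DoF²)) / DoF = 5400 × (5440 + √(5440² + 3210²)) / 3210 = 5400 × (5440 + 6316.46) / 3210 ≈ 19777 mm.
Then N = f²/(c·h) = 40² / (0.018 × 19777) = 1600 / 355.99 ≈ 4.49.

f/4.49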